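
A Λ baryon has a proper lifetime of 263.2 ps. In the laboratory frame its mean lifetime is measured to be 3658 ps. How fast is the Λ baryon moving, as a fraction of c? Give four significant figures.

γ = Δt/τ₀ = 3658/263.2 = 13.90
β = √(1 − 1/γ²) = √(1 − 0.005177) = √0.9948

β = 0.9974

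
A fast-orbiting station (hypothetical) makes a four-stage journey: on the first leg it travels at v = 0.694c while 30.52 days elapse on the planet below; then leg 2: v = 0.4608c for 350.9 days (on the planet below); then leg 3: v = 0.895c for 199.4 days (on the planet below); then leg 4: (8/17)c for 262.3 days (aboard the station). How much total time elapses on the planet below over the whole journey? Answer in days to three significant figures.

Δt = 878 days

Leg 1: 30.52 days is already measured on the planet below.
Leg 2: 350.9 days is already measured on the planet below.
Leg 3: 199.4 days is already measured on the planet below.
Leg 4: γ = 1/√(1 − (8/17)²) = 17/15 ≈ 1.133; Δt_4 = 1.133 × 262.3 = 297.3 days.
Total: 30.52 + 350.9 + 199.4 + 297.3 days.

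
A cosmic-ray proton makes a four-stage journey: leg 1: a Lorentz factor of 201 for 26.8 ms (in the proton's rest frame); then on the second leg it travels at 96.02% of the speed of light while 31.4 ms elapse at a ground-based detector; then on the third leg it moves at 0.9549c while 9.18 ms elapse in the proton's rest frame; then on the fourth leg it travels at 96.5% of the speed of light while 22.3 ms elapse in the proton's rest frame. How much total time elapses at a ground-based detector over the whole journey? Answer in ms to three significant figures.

Leg 1: γ = 201; Δt_1 = 201.0 × 26.8 = 5387 ms.
Leg 2: 31.4 ms is already measured at a ground-based detector.
Leg 3: γ = 1/√(1 − 0.9549²) = 1/√0.08817 = 3.368; Δt_3 = 3.368 × 9.18 = 30.92 ms.
Leg 4: β = 0.965; γ = 1/√(1 − 0.965²) = 1/√0.06878 = 3.813; Δt_4 = 3.813 × 22.3 = 85.03 ms.
Total: 5387 + 31.40 + 30.92 + 85.03 ms.

Δt = 5530 ms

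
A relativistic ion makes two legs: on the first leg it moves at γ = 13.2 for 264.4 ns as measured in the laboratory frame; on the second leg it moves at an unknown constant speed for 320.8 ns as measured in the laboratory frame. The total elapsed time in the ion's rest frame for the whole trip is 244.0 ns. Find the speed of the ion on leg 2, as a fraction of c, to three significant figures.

β = 0.716

Leg 1: γ = 13.2; τ_1 = 264.4/13.20 = 20.03 ns.
Leg 2: speed unknown; τ_2 = 320.8/γ_2.
Total proper time: 20.03 + τ_2 = 244.0, so τ_2 = 244.0 − 20.03 = 224.0 ns.
γ_2 = 320.8/224.0 = 1.432; β = √(1 − 1/γ²) = √0.5126.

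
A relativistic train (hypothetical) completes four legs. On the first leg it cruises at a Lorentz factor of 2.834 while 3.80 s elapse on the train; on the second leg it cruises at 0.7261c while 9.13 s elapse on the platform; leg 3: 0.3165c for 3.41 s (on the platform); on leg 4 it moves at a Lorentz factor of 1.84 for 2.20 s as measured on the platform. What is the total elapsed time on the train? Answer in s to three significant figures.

τ = 14.5 s

Leg 1: 3.80 s is already measured on the train.
Leg 2: γ = 1/√(1 − 0.7261²) = 1/√0.4728 = 1.454; τ_2 = 9.13/1.454 = 6.278 s.
Leg 3: γ = 1/√(1 − 0.3165²) = 1/√0.8998 = 1.054; τ_3 = 3.41/1.054 = 3.235 s.
Leg 4: γ = 1.84; τ_4 = 2.20/1.840 = 1.196 s.
Total: 3.800 + 6.278 + 3.235 + 1.196 s.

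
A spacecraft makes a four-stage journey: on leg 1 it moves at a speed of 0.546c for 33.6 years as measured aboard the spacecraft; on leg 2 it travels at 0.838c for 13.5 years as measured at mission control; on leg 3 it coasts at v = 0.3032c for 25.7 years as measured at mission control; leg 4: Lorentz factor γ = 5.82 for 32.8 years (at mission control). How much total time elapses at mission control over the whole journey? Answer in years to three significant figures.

Δt = 112 years

Leg 1: γ = 1/√(1 − 0.546²) = 1/√0.7019 = 1.194; Δt_1 = 1.194 × 33.6 = 40.11 years.
Leg 2: 13.5 years is already measured at mission control.
Leg 3: 25.7 years is already measured at mission control.
Leg 4: 32.8 years is already measured at mission control.
Total: 40.11 + 13.50 + 25.70 + 32.80 years.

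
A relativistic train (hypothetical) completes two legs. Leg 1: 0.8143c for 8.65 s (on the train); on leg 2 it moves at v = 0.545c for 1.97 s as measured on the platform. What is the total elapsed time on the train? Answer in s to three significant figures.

τ = 10.3 s

Leg 1: 8.65 s is already measured on the train.
Leg 2: γ = 1/√(1 − 0.545²) = 1/√0.7030 = 1.193; τ_2 = 1.97/1.193 = 1.652 s.
Total: 8.650 + 1.652 s.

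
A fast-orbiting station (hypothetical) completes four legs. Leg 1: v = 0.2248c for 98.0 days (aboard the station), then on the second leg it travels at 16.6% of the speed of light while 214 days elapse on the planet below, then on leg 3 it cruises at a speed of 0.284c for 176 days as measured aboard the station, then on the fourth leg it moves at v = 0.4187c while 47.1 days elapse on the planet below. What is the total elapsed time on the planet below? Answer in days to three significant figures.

Leg 1: γ = 1/√(1 − 0.2248²) = 1/√0.9495 = 1.026; Δt_1 = 1.026 × 98.0 = 100.6 days.
Leg 2: 214 days is already measured on the planet below.
Leg 3: γ = 1/√(1 − 0.284²) = 1/√0.9193 = 1.043; Δt_3 = 1.043 × 176 = 183.6 days.
Leg 4: 47.1 days is already measured on the planet below.
Total: 100.6 + 214.0 + 183.6 + 47.10 days.

Δt = 545 days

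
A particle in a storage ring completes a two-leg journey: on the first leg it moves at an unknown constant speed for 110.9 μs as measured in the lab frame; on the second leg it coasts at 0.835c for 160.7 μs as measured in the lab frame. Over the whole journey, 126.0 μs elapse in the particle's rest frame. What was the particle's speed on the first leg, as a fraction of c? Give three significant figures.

β = 0.941

Leg 1: speed unknown; τ_1 = 110.9/γ_1.
Leg 2: γ = 1/√(1 − 0.835²) = 1/√0.3028 = 1.817; τ_2 = 160.7/1.817 = 88.43 μs.
Total proper time: τ_1 + 88.43 = 126.0, so τ_1 = 126.0 − 88.43 = 37.57 μs.
γ_1 = 110.9/37.57 = 2.951; β = √(1 − 1/γ²) = √0.8852.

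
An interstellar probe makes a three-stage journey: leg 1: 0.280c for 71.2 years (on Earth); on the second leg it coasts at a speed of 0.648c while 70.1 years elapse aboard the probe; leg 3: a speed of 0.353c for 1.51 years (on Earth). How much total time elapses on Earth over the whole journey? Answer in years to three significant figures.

Δt = 165 years

Leg 1: 71.2 years is already measured on Earth.
Leg 2: γ = 1/√(1 − 0.648²) = 1/√0.5801 = 1.313; Δt_2 = 1.313 × 70.1 = 92.04 years.
Leg 3: 1.51 years is already measured on Earth.
Total: 71.20 + 92.04 + 1.510 years.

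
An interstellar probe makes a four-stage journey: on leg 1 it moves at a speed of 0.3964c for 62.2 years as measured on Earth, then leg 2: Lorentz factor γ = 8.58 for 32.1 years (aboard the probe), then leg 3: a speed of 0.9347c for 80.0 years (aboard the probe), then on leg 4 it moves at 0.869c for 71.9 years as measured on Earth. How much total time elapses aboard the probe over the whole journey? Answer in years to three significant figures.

τ = 205 years

Leg 1: γ = 1/√(1 − 0.3964²) = 1/√0.8429 = 1.089; τ_1 = 62.2/1.089 = 57.10 years.
Leg 2: 32.1 years is already measured aboard the probe.
Leg 3: 80.0 years is already measured aboard the probe.
Leg 4: γ = 1/√(1 − 0.869²) = 1/√0.2448 = 2.021; τ_4 = 71.9/2.021 = 35.58 years.
Total: 57.10 + 32.10 + 80.00 + 35.58 years.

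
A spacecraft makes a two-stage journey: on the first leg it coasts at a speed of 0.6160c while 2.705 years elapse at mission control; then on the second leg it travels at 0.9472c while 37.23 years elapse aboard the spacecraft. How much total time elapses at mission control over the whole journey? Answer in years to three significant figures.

Leg 1: 2.705 years is already measured at mission control.
Leg 2: γ = 1/√(1 − 0.9472²) = 1/√0.1028 = 3.119; Δt_2 = 3.119 × 37.23 = 116.1 years.
Total: 2.705 + 116.1 years.

Δt = 119 years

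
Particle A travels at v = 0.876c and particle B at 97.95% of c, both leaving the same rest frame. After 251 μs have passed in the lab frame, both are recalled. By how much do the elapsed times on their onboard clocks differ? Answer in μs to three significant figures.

A: γ = 1/√(1 − 0.876²) = 1/√0.2326 = 2.073; τ_A = 251/2.073 = 121.1 μs.
B: β = 0.9795; γ = 1/√(1 − 0.9795²) = 1/√0.04058 = 4.964; τ_B = 251/4.964 = 50.56 μs.

|τ_A − τ_B| = 70.5 μs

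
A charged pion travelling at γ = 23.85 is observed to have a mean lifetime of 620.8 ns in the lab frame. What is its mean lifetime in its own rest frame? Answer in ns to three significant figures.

γ = 23.85
The lab-frame lifetime is the dilated interval; the proper lifetime is τ₀ = Δt/γ = 620.8/23.85 ns.

τ₀ = 26.0 ns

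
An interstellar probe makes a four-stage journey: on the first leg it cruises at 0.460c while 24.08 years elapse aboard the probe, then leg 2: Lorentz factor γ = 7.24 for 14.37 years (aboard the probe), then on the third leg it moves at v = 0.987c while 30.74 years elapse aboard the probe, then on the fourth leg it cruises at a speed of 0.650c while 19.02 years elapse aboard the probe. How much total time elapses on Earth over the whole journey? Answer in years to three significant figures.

Δt = 347 years

Leg 1: γ = 1/√(1 − 0.460²) = 1/√0.7884 = 1.126; Δt_1 = 1.126 × 24.08 = 27.12 years.
Leg 2: γ = 7.24; Δt_2 = 7.240 × 14.37 = 104.0 years.
Leg 3: γ = 1/√(1 − 0.987²) = 1/√0.02583 = 6.222; Δt_3 = 6.222 × 30.74 = 191.3 years.
Leg 4: γ = 1/√(1 − 0.650²) = 1/√0.5775 = 1.316; Δt_4 = 1.316 × 19.02 = 25.03 years.
Total: 27.12 + 104.0 + 191.3 + 25.03 years.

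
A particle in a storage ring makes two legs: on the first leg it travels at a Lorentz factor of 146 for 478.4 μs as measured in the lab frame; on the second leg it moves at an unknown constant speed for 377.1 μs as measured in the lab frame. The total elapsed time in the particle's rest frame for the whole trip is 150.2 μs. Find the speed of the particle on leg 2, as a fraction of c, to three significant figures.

β = 0.921

Leg 1: γ = 146; τ_1 = 478.4/146.0 = 3.277 μs.
Leg 2: speed unknown; τ_2 = 377.1/γ_2.
Total proper time: 3.277 + τ_2 = 150.2, so τ_2 = 150.2 − 3.277 = 146.9 μs.
γ_2 = 377.1/146.9 = 2.567; β = √(1 − 1/γ²) = √0.8482.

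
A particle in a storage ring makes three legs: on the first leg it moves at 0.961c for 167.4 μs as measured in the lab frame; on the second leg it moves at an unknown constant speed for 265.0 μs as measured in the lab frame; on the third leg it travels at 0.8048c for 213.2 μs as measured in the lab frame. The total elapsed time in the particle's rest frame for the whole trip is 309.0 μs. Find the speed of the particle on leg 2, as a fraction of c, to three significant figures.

Leg 1: γ = 1/√(1 − 0.961²) = 1/√0.07648 = 3.616; τ_1 = 167.4/3.616 = 46.29 μs.
Leg 2: speed unknown; τ_2 = 265.0/γ_2.
Leg 3: γ = 1/√(1 − 0.8048²) = 1/√0.3523 = 1.685; τ_3 = 213.2/1.685 = 126.5 μs.
Total proper time: 46.29 + τ_2 + 126.5 = 309.0, so τ_2 = 309.0 − 172.8 = 136.2 μs.
γ_2 = 265.0/136.2 = 1.946; β = √(1 − 1/γ²) = √0.7360.

β = 0.858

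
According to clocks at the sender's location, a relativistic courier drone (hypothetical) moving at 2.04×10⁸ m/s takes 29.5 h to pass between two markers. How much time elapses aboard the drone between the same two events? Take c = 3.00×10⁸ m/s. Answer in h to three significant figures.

β = 2.04×10⁸/3.00×10⁸ = 0.6800; γ = 1/√(1 − 0.6800²) = 1.364
The interval measured at the sender's location is the dilated one; the clock aboard the drone measures the proper time τ = Δt/γ = 29.5/1.364 h.

τ = 21.6 h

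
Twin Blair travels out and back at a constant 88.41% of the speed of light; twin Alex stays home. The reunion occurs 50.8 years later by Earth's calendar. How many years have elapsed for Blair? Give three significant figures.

τ = 23.7 years

β = 0.8841; γ = 1/√(1 − 0.8841²) = 1/√0.2184 = 2.140
Blair's clock measures proper time along the trip: τ = Δt/γ = 50.8/2.140 years.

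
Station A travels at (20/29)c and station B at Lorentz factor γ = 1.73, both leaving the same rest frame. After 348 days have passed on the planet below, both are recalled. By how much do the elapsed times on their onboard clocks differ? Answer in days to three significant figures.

A: γ = 1/√(1 − (20/29)²) = 29/21 ≈ 1.381; τ_A = 348/1.381 = 252.0 days.
B: γ = 1.73; τ_B = 348/1.730 = 201.2 days.

|τ_A − τ_B| = 50.8 days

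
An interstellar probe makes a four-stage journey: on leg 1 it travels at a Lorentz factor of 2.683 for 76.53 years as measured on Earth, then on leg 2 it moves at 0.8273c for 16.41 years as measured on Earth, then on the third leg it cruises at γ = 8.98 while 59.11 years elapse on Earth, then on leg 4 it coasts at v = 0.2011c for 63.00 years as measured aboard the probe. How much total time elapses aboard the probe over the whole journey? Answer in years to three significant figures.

τ = 107 years

Leg 1: γ = 2.683; τ_1 = 76.53/2.683 = 28.52 years.
Leg 2: γ = 1/√(1 − 0.8273²) = 1/√0.3156 = 1.780; τ_2 = 16.41/1.780 = 9.218 years.
Leg 3: γ = 8.98; τ_3 = 59.11/8.980 = 6.582 years.
Leg 4: 63.00 years is already measured aboard the probe.
Total: 28.52 + 9.218 + 6.582 + 63.00 years.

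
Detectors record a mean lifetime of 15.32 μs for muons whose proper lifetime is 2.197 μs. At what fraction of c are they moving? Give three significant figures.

v = 0.990c

γ = Δt/τ₀ = 15.32/2.197 = 6.973
β = √(1 − 1/γ²) = √(1 − 0.02057) = √0.9794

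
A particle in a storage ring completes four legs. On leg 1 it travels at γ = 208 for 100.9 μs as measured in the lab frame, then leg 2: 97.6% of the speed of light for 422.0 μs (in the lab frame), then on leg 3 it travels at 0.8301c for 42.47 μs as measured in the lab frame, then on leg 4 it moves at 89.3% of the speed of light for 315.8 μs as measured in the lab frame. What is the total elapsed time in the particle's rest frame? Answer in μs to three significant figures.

Leg 1: γ = 208; τ_1 = 100.9/208.0 = 0.4851 μs.
Leg 2: β = 0.976; γ = 1/√(1 − 0.976²) = 1/√0.04742 = 4.592; τ_2 = 422.0/4.592 = 91.90 μs.
Leg 3: γ = 1/√(1 − 0.8301²) = 1/√0.3109 = 1.793; τ_3 = 42.47/1.793 = 23.68 μs.
Leg 4: β = 0.893; γ = 1/√(1 − 0.893²) = 1/√0.2026 = 2.222; τ_4 = 315.8/2.222 = 142.1 μs.
Total: 0.4851 + 91.90 + 23.68 + 142.1 μs.

τ = 258 μs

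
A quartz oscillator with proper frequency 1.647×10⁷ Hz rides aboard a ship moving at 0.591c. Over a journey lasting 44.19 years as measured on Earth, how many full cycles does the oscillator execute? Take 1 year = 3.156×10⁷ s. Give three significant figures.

N = 1.85×10¹⁶

γ = 1/√(1 − 0.591²) = 1/√0.6507 = 1.240
The oscillator's own cycle count is N = f × τ where τ is the proper time on the ship. τ = Δt/γ = 44.19/1.240 = 35.65 years = 1.125×10⁹ s.
N = 1.647×10⁷ × 1.125×10⁹ = 1.853×10¹⁶.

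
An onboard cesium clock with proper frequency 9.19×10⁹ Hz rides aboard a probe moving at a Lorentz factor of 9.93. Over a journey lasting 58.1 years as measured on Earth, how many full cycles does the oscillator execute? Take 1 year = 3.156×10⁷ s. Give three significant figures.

γ = 9.93
The oscillator's own cycle count is N = f × τ where τ is the proper time aboard the probe. τ = Δt/γ = 58.1/9.930 = 5.851 years = 1.847×10⁸ s.
N = 9.19×10⁹ × 1.847×10⁸ = 1.697×10¹⁸.

N = 1.70×10¹⁸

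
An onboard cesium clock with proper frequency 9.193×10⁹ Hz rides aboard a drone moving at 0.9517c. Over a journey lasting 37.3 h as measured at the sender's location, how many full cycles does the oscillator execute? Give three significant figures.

N = 3.79×10¹⁴

γ = 1/√(1 − 0.9517²) = 1/√0.09427 = 3.257
The oscillator's own cycle count is N = f × τ where τ is the proper time aboard the drone. τ = Δt/γ = 37.3/3.257 = 11.45 h = 4.123×10⁴ s.
N = 9.193×10⁹ × 4.123×10⁴ = 3.790×10¹⁴.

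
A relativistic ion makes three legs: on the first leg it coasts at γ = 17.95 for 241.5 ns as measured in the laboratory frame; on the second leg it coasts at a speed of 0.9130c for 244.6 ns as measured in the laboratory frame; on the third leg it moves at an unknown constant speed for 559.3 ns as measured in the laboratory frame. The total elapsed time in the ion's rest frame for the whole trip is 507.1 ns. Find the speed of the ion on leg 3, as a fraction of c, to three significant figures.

Leg 1: γ = 17.95; τ_1 = 241.5/17.95 = 13.45 ns.
Leg 2: γ = 1/√(1 − 0.9130²) = 1/√0.1664 = 2.451; τ_2 = 244.6/2.451 = 99.79 ns.
Leg 3: speed unknown; τ_3 = 559.3/γ_3.
Total proper time: 13.45 + 99.79 + τ_3 = 507.1, so τ_3 = 507.1 − 113.2 = 393.9 ns.
γ_3 = 559.3/393.9 = 1.420; β = √(1 − 1/γ²) = √0.5041.

β = 0.710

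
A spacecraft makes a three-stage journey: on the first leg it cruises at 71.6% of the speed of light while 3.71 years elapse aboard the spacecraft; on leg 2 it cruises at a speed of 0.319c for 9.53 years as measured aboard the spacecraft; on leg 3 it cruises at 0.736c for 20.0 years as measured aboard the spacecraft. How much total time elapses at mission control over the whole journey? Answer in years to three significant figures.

Δt = 44.9 years

Leg 1: β = 0.716; γ = 1/√(1 − 0.716²) = 1/√0.4873 = 1.432; Δt_1 = 1.432 × 3.71 = 5.314 years.
Leg 2: γ = 1/√(1 − 0.319²) = 1/√0.8982 = 1.055; Δt_2 = 1.055 × 9.53 = 10.06 years.
Leg 3: γ = 1/√(1 − 0.736²) = 1/√0.4583 = 1.477; Δt_3 = 1.477 × 20.0 = 29.54 years.
Total: 5.314 + 10.06 + 29.54 years.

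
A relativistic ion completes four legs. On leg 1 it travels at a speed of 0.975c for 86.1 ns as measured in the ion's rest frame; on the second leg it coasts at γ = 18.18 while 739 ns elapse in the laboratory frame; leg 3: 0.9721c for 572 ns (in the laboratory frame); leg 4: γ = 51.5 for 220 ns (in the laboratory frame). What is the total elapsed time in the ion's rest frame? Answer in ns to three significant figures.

τ = 265 ns

Leg 1: 86.1 ns is already measured in the ion's rest frame.
Leg 2: γ = 18.18; τ_2 = 739/18.18 = 40.65 ns.
Leg 3: γ = 1/√(1 − 0.9721²) = 1/√0.05502 = 4.263; τ_3 = 572/4.263 = 134.2 ns.
Leg 4: γ = 51.5; τ_4 = 220/51.50 = 4.272 ns.
Total: 86.10 + 40.65 + 134.2 + 4.272 ns.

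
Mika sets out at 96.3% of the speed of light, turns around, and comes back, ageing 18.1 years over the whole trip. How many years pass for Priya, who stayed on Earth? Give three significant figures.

β = 0.963; γ = 1/√(1 − 0.963²) = 1/√0.07263 = 3.711
Earth-frame duration is the dilated interval: Δt = γτ = 3.711 × 18.1 years.

Δt = 67.2 years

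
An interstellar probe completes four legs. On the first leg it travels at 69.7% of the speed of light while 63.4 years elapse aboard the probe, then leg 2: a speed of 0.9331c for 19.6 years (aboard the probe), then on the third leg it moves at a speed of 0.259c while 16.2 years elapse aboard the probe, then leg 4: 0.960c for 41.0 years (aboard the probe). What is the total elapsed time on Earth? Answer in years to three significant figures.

Δt = 306 years

Leg 1: β = 0.697; γ = 1/√(1 − 0.697²) = 1/√0.5142 = 1.395; Δt_1 = 1.395 × 63.4 = 88.42 years.
Leg 2: γ = 1/√(1 − 0.9331²) = 1/√0.1293 = 2.781; Δt_2 = 2.781 × 19.6 = 54.50 years.
Leg 3: γ = 1/√(1 − 0.259²) = 1/√0.9329 = 1.035; Δt_3 = 1.035 × 16.2 = 16.77 years.
Leg 4: γ = 1/√(1 − 0.960²) = 25/7 ≈ 3.571; Δt_4 = 3.571 × 41.0 = 146.4 years.
Total: 88.42 + 54.50 + 16.77 + 146.4 years.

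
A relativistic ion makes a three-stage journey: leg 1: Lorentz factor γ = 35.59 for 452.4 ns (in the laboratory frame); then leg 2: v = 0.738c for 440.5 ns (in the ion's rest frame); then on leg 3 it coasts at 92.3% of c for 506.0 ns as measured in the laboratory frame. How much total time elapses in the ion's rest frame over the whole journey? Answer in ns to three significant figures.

τ = 648 ns

Leg 1: γ = 35.59; τ_1 = 452.4/35.59 = 12.71 ns.
Leg 2: 440.5 ns is already measured in the ion's rest frame.
Leg 3: β = 0.923; γ = 1/√(1 − 0.923²) = 1/√0.1481 = 2.599; τ_3 = 506.0/2.599 = 194.7 ns.
Total: 12.71 + 440.5 + 194.7 ns.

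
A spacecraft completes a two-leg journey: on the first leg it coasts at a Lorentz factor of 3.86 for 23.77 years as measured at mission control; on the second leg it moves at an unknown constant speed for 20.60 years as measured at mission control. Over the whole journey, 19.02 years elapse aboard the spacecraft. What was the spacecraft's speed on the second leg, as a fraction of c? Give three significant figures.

Leg 1: γ = 3.86; τ_1 = 23.77/3.860 = 6.158 years.
Leg 2: speed unknown; τ_2 = 20.60/γ_2.
Total proper time: 6.158 + τ_2 = 19.02, so τ_2 = 19.02 − 6.158 = 12.86 years.
γ_2 = 20.60/12.86 = 1.602; β = √(1 − 1/γ²) = √0.6102.

β = 0.781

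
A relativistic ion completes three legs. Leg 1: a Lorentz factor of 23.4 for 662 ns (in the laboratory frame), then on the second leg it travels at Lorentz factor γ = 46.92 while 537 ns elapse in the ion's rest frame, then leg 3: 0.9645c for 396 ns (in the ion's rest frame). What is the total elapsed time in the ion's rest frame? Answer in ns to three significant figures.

Leg 1: γ = 23.4; τ_1 = 662/23.40 = 28.29 ns.
Leg 2: 537 ns is already measured in the ion's rest frame.
Leg 3: 396 ns is already measured in the ion's rest frame.
Total: 28.29 + 537.0 + 396.0 ns.

τ = 961 ns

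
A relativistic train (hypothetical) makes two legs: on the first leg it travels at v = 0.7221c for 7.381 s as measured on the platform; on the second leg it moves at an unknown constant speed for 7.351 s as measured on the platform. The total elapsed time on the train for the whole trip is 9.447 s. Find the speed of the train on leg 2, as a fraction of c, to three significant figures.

Leg 1: γ = 1/√(1 − 0.7221²) = 1/√0.4786 = 1.446; τ_1 = 7.381/1.446 = 5.106 s.
Leg 2: speed unknown; τ_2 = 7.351/γ_2.
Total proper time: 5.106 + τ_2 = 9.447, so τ_2 = 9.447 − 5.106 = 4.341 s.
γ_2 = 7.351/4.341 = 1.693; β = √(1 − 1/γ²) = √0.6513.

β = 0.807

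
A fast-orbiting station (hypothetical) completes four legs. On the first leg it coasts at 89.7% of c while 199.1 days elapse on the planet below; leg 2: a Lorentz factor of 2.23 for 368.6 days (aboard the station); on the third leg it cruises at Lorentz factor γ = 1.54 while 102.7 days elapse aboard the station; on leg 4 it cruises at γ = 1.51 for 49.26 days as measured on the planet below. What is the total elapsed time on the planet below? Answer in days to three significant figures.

Δt = 1230 days

Leg 1: 199.1 days is already measured on the planet below.
Leg 2: γ = 2.23; Δt_2 = 2.230 × 368.6 = 822.0 days.
Leg 3: γ = 1.54; Δt_3 = 1.540 × 102.7 = 158.2 days.
Leg 4: 49.26 days is already measured on the planet below.
Total: 199.1 + 822.0 + 158.2 + 49.26 days.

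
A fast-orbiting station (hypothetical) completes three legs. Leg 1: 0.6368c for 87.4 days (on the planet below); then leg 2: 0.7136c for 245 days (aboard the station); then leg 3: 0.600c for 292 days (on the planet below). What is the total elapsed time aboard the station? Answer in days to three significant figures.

τ = 546 days

Leg 1: γ = 1/√(1 − 0.6368²) = 1/√0.5945 = 1.297; τ_1 = 87.4/1.297 = 67.39 days.
Leg 2: 245 days is already measured aboard the station.
Leg 3: γ = 1/√(1 − 0.600²) = 5/4 = 1.250; τ_3 = 292/1.250 = 233.6 days.
Total: 67.39 + 245.0 + 233.6 days.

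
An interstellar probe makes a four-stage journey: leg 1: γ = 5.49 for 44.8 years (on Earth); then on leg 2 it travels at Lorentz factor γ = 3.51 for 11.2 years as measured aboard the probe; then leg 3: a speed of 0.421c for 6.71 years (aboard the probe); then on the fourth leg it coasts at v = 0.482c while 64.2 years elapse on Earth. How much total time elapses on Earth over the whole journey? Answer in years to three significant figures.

Δt = 156 years

Leg 1: 44.8 years is already measured on Earth.
Leg 2: γ = 3.51; Δt_2 = 3.510 × 11.2 = 39.31 years.
Leg 3: γ = 1/√(1 − 0.421²) = 1/√0.8228 = 1.102; Δt_3 = 1.102 × 6.71 = 7.398 years.
Leg 4: 64.2 years is already measured on Earth.
Total: 44.80 + 39.31 + 7.398 + 64.20 years.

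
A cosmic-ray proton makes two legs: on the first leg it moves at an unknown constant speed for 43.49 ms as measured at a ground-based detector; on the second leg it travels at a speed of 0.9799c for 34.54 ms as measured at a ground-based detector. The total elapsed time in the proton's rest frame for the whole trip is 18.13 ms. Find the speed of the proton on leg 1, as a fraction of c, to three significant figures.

Leg 1: speed unknown; τ_1 = 43.49/γ_1.
Leg 2: γ = 1/√(1 − 0.9799²) = 1/√0.03980 = 5.013; τ_2 = 34.54/5.013 = 6.890 ms.
Total proper time: τ_1 + 6.890 = 18.13, so τ_1 = 18.13 − 6.890 = 11.24 ms.
γ_1 = 43.49/11.24 = 3.869; β = √(1 − 1/γ²) = √0.9332.

β = 0.966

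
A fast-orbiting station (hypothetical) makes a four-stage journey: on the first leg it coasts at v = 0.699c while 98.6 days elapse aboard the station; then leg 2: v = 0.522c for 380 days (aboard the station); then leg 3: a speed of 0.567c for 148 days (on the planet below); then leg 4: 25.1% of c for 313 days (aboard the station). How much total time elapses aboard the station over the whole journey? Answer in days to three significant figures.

τ = 914 days

Leg 1: 98.6 days is already measured aboard the station.
Leg 2: 380 days is already measured aboard the station.
Leg 3: γ = 1/√(1 − 0.567²) = 1/√0.6785 = 1.214; τ_3 = 148/1.214 = 121.9 days.
Leg 4: 313 days is already measured aboard the station.
Total: 98.60 + 380.0 + 121.9 + 313.0 days.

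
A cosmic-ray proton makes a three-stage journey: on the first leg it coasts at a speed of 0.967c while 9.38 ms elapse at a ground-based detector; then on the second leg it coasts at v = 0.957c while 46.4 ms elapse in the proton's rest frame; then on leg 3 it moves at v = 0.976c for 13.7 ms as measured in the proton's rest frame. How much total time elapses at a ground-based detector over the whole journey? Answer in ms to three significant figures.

Δt = 232 ms

Leg 1: 9.38 ms is already measured at a ground-based detector.
Leg 2: γ = 1/√(1 − 0.957²) = 1/√0.08415 = 3.447; Δt_2 = 3.447 × 46.4 = 160.0 ms.
Leg 3: γ = 1/√(1 − 0.976²) = 1/√0.04742 = 4.592; Δt_3 = 4.592 × 13.7 = 62.91 ms.
Total: 9.380 + 160.0 + 62.91 ms.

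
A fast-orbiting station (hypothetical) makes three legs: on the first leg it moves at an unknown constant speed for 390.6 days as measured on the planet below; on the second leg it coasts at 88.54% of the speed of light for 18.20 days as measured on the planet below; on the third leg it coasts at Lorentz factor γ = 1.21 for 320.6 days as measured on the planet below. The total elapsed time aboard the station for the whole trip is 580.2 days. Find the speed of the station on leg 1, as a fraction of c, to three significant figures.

β = 0.619

Leg 1: speed unknown; τ_1 = 390.6/γ_1.
Leg 2: β = 0.8854; γ = 1/√(1 − 0.8854²) = 1/√0.2161 = 2.151; τ_2 = 18.20/2.151 = 8.460 days.
Leg 3: γ = 1.21; τ_3 = 320.6/1.210 = 265.0 days.
Total proper time: τ_1 + 8.460 + 265.0 = 580.2, so τ_1 = 580.2 − 273.4 = 306.8 days.
γ_1 = 390.6/306.8 = 1.273; β = √(1 − 1/γ²) = √0.3831.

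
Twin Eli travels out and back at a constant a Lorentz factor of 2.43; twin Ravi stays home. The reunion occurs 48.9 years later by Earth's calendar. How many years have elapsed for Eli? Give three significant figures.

τ = 20.1 years

γ = 2.43
Eli's clock measures proper time along the trip: τ = Δt/γ = 48.9/2.430 years.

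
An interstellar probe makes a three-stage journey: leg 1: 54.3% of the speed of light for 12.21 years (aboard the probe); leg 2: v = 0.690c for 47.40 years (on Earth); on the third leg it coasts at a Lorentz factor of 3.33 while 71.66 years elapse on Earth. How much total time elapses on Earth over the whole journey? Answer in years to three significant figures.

Leg 1: β = 0.543; γ = 1/√(1 − 0.543²) = 1/√0.7052 = 1.191; Δt_1 = 1.191 × 12.21 = 14.54 years.
Leg 2: 47.40 years is already measured on Earth.
Leg 3: 71.66 years is already measured on Earth.
Total: 14.54 + 47.40 + 71.66 years.

Δt = 134 years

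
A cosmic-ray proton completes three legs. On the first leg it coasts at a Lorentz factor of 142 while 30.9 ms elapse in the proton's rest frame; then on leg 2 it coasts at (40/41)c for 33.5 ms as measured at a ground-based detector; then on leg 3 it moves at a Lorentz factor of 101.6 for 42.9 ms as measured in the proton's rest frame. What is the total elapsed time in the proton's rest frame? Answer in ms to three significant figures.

Leg 1: 30.9 ms is already measured in the proton's rest frame.
Leg 2: γ = 1/√(1 − (40/41)²) = 41/9 ≈ 4.556; τ_2 = 33.5/4.556 = 7.354 ms.
Leg 3: 42.9 ms is already measured in the proton's rest frame.
Total: 30.90 + 7.354 + 42.90 ms.

τ = 81.2 ms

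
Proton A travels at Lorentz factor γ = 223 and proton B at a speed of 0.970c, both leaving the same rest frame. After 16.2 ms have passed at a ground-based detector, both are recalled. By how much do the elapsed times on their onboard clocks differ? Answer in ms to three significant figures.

A: γ = 223; τ_A = 16.2/223.0 = 0.07265 ms.
B: γ = 1/√(1 − 0.970²) = 1/√0.05910 = 4.113; τ_B = 16.2/4.113 = 3.938 ms.

|τ_A − τ_B| = 3.87 ms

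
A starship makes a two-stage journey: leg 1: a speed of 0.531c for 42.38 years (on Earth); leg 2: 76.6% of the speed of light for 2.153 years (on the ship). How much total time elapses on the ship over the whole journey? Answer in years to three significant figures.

Leg 1: γ = 1/√(1 − 0.531²) = 1/√0.7180 = 1.180; τ_1 = 42.38/1.180 = 35.91 years.
Leg 2: 2.153 years is already measured on the ship.
Total: 35.91 + 2.153 years.

τ = 38.1 years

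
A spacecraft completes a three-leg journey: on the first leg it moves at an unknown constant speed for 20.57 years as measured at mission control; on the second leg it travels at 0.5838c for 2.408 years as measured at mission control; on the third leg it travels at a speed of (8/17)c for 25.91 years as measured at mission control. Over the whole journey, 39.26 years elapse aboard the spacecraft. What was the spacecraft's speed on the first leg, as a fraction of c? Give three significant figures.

Leg 1: speed unknown; τ_1 = 20.57/γ_1.
Leg 2: γ = 1/√(1 − 0.5838²) = 1/√0.6592 = 1.232; τ_2 = 2.408/1.232 = 1.955 years.
Leg 3: γ = 1/√(1 − (8/17)²) = 17/15 ≈ 1.133; τ_3 = 25.91/1.133 = 22.86 years.
Total proper time: τ_1 + 1.955 + 22.86 = 39.26, so τ_1 = 39.26 − 24.82 = 14.44 years.
γ_1 = 20.57/14.44 = 1.424; β = √(1 − 1/γ²) = √0.5070.

β = 0.712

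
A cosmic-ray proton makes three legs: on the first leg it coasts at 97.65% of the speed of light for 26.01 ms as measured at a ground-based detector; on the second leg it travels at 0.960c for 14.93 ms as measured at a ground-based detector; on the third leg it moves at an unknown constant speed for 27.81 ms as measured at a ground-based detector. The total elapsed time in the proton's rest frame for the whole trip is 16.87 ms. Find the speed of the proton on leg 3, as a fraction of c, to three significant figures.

β = 0.967

Leg 1: β = 0.9765; γ = 1/√(1 − 0.9765²) = 1/√0.04645 = 4.640; τ_1 = 26.01/4.640 = 5.606 ms.
Leg 2: γ = 1/√(1 − 0.960²) = 25/7 ≈ 3.571; τ_2 = 14.93/3.571 = 4.180 ms.
Leg 3: speed unknown; τ_3 = 27.81/γ_3.
Total proper time: 5.606 + 4.180 + τ_3 = 16.87, so τ_3 = 16.87 − 9.786 = 7.084 ms.
γ_3 = 27.81/7.084 = 3.926; β = √(1 − 1/γ²) = √0.9351.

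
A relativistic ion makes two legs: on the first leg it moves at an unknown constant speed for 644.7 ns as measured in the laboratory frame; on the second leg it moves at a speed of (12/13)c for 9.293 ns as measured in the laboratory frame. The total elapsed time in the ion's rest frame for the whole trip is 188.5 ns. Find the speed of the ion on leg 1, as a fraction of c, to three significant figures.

Leg 1: speed unknown; τ_1 = 644.7/γ_1.
Leg 2: γ = 1/√(1 − (12/13)²) = 13/5 = 2.600; τ_2 = 9.293/2.600 = 3.574 ns.
Total proper time: τ_1 + 3.574 = 188.5, so τ_1 = 188.5 − 3.574 = 184.9 ns.
γ_1 = 644.7/184.9 = 3.486; β = √(1 − 1/γ²) = √0.9177.

β = 0.958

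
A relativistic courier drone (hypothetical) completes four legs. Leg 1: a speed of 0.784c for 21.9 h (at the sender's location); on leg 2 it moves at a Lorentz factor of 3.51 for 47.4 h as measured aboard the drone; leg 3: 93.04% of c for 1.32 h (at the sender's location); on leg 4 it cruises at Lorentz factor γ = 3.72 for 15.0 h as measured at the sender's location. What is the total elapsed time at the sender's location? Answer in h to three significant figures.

Δt = 205 h

Leg 1: 21.9 h is already measured at the sender's location.
Leg 2: γ = 3.51; Δt_2 = 3.510 × 47.4 = 166.4 h.
Leg 3: 1.32 h is already measured at the sender's location.
Leg 4: 15.0 h is already measured at the sender's location.
Total: 21.90 + 166.4 + 1.320 + 15.00 h.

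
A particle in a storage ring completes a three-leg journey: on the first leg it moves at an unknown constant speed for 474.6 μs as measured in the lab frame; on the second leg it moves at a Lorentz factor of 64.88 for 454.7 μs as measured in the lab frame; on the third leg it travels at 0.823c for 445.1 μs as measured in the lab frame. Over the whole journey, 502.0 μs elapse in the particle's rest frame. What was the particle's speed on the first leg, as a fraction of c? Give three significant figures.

Leg 1: speed unknown; τ_1 = 474.6/γ_1.
Leg 2: γ = 64.88; τ_2 = 454.7/64.88 = 7.008 μs.
Leg 3: γ = 1/√(1 − 0.823²) = 1/√0.3227 = 1.760; τ_3 = 445.1/1.760 = 252.8 μs.
Total proper time: τ_1 + 7.008 + 252.8 = 502.0, so τ_1 = 502.0 − 259.8 = 242.2 μs.
γ_1 = 474.6/242.2 = 1.960; β = √(1 − 1/γ²) = √0.7397.

β = 0.860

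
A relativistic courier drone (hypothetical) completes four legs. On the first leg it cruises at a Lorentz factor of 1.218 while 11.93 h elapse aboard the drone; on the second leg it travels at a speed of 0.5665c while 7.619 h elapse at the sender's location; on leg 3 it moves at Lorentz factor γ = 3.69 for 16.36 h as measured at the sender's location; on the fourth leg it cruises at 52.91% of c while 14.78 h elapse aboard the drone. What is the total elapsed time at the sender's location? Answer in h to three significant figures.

Leg 1: γ = 1.218; Δt_1 = 1.218 × 11.93 = 14.53 h.
Leg 2: 7.619 h is already measured at the sender's location.
Leg 3: 16.36 h is already measured at the sender's location.
Leg 4: β = 0.5291; γ = 1/√(1 − 0.5291²) = 1/√0.7201 = 1.178; Δt_4 = 1.178 × 14.78 = 17.42 h.
Total: 14.53 + 7.619 + 16.36 + 17.42 h.

Δt = 55.9 h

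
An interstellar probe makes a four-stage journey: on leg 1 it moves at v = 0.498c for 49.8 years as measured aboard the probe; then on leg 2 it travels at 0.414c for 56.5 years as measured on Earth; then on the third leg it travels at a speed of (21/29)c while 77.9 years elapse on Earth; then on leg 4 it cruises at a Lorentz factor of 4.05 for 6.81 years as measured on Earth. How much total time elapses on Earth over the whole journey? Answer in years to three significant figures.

Δt = 199 years

Leg 1: γ = 1/√(1 − 0.498²) = 1/√0.7520 = 1.153; Δt_1 = 1.153 × 49.8 = 57.43 years.
Leg 2: 56.5 years is already measured on Earth.
Leg 3: 77.9 years is already measured on Earth.
Leg 4: 6.81 years is already measured on Earth.
Total: 57.43 + 56.50 + 77.90 + 6.810 years.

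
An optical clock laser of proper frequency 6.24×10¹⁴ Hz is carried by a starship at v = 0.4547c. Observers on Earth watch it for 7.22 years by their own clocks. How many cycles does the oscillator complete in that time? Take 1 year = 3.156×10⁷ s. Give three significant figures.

N = 1.27×10²³

γ = 1/√(1 − 0.4547²) = 1/√0.7932 = 1.123
During 7.22 years of lab time, the oscillator's proper time advances by τ = Δt/γ = 7.22/1.123 = 6.430 years = 2.029×10⁸ s.
N = f × τ = 6.24×10¹⁴ × 2.029×10⁸ = 1.266×10²³.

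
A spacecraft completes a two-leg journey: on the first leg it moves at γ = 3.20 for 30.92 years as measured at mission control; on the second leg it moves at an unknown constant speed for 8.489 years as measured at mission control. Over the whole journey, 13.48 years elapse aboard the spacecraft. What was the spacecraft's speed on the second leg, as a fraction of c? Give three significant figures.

Leg 1: γ = 3.20; τ_1 = 30.92/3.200 = 9.662 years.
Leg 2: speed unknown; τ_2 = 8.489/γ_2.
Total proper time: 9.662 + τ_2 = 13.48, so τ_2 = 13.48 − 9.662 = 3.818 years.
γ_2 = 8.489/3.818 = 2.224; β = √(1 − 1/γ²) = √0.7978.

β = 0.893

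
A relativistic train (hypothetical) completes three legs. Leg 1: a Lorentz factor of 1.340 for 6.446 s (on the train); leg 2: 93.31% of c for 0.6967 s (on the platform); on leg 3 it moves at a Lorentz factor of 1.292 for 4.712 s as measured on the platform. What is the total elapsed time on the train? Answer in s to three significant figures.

Leg 1: 6.446 s is already measured on the train.
Leg 2: β = 0.9331; γ = 1/√(1 − 0.9331²) = 1/√0.1293 = 2.781; τ_2 = 0.6967/2.781 = 0.2505 s.
Leg 3: γ = 1.292; τ_3 = 4.712/1.292 = 3.647 s.
Total: 6.446 + 0.2505 + 3.647 s.

τ = 10.3 s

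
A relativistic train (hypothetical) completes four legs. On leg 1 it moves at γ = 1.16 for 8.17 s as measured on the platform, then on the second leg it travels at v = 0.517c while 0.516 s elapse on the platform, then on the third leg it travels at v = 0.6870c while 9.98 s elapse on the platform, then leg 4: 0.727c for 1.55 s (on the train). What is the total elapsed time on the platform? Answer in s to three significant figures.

Δt = 20.9 s

Leg 1: 8.17 s is already measured on the platform.
Leg 2: 0.516 s is already measured on the platform.
Leg 3: 9.98 s is already measured on the platform.
Leg 4: γ = 1/√(1 − 0.727²) = 1/√0.4715 = 1.456; Δt_4 = 1.456 × 1.55 = 2.257 s.
Total: 8.170 + 0.5160 + 9.980 + 2.257 s.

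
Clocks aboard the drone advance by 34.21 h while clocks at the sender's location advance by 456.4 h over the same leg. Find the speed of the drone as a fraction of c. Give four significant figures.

The proper time is measured aboard the drone (both events occur at the drone's location); Δt is measured at the sender's location. γ = Δt/τ = 456.4/34.21 = 13.34.
β = √(1 − 1/γ²) = √(1 − 0.005618) = √0.9944

v = 0.9972c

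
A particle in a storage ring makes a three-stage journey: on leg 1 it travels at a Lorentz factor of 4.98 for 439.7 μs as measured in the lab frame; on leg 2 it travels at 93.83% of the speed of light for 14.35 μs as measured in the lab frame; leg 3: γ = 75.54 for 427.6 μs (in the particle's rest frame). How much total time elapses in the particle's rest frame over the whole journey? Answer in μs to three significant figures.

Leg 1: γ = 4.98; τ_1 = 439.7/4.980 = 88.29 μs.
Leg 2: β = 0.9383; γ = 1/√(1 − 0.9383²) = 1/√0.1196 = 2.892; τ_2 = 14.35/2.892 = 4.963 μs.
Leg 3: 427.6 μs is already measured in the particle's rest frame.
Total: 88.29 + 4.963 + 427.6 μs.

τ = 521 μs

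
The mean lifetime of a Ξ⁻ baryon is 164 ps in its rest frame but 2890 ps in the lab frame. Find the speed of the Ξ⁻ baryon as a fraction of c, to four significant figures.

γ = Δt/τ₀ = 2890/164 = 17.62
β = √(1 − 1/γ²) = √(1 − 0.003220) = √0.9968

v = 0.9984c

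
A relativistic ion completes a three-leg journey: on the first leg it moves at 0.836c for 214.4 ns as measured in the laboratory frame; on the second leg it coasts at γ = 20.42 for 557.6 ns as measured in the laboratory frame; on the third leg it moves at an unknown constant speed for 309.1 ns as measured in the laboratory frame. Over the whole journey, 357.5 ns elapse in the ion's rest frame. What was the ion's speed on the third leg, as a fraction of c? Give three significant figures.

β = 0.726

Leg 1: γ = 1/√(1 − 0.836²) = 1/√0.3011 = 1.822; τ_1 = 214.4/1.822 = 117.6 ns.
Leg 2: γ = 20.42; τ_2 = 557.6/20.42 = 27.31 ns.
Leg 3: speed unknown; τ_3 = 309.1/γ_3.
Total proper time: 117.6 + 27.31 + τ_3 = 357.5, so τ_3 = 357.5 − 145.0 = 212.5 ns.
γ_3 = 309.1/212.5 = 1.454; β = √(1 − 1/γ²) = √0.5272.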